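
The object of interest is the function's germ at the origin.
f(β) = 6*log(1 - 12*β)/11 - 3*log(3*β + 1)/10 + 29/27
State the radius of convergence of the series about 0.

Branch term (-3/10)*log(1 - β/(-1/3)): its argument vanishes at β = -1/3, a logarithmic branch point, modulus 1/3.
Branch term (6/11)*log(1 - β/(1/12)): its argument vanishes at β = 1/12, a logarithmic branch point, modulus 1/12.
The radius of convergence is the smallest modulus among the singular points: 1/12.

The radius of convergence is 1/12.


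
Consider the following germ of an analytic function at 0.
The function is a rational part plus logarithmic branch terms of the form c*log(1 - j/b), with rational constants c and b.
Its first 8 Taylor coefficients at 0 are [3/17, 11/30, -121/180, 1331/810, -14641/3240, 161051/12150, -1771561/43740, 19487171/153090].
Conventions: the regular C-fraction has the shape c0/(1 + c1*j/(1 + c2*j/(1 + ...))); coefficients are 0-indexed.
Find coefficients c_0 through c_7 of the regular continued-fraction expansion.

Taylor coefficients (read off): a_0 = 3/17, a_1 = 11/30, a_2 = -121/180, a_3 = 1331/810, a_4 = -14641/3240, a_5 = 161051/12150, a_6 = -1771561/43740, a_7 = 19487171/153090.
c0 = a_0 = 3/17. Peel one level at a time: if S = 1 + c*j/S' with S'(0) = 1, then c is the j-coefficient of S and S' = c*j/(S - 1).
S_1 = c0/f = 1 + (-187/90)*j + (16456/2025)*j^2 + ...; c1 = -187/90.
S_2 = c1*j/(S_1 - 1) = 1 + (176/45)*j + (-121/108)*j^2 + ...; c2 = 176/45.
S_3 = c2*j/(S_2 - 1) = 1 + (55/192)*j + (-1815/4096)*j^2 + ...; c3 = 55/192.
S_4 = c3*j/(S_3 - 1) = 1 + (99/64)*j + (-121/135)*j^2 + ...; c4 = 99/64.
S_5 = c4*j/(S_4 - 1) = 1 + (704/1215)*j + (-1072544/1476225)*j^2 + ...; c5 = 704/1215.
S_6 = c5*j/(S_5 - 1) = 1 + (3047/2430)*j + (-121/140)*j^2 + ...; c6 = 3047/2430.
S_7 = c6*j/(S_6 - 1) = 1 + (2673/3878)*j + ...; c7 = 2673/3878.

The regular C-fraction coefficients are [3/17, -187/90, 176/45, 55/192, 99/64, 704/1215, 3047/2430, 2673/3878].


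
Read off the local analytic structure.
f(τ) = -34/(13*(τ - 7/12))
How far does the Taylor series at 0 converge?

Denominator factor (τ - 7/12): pole of order 1 at 7/12, modulus 7/12.
The radius of convergence is the smallest modulus among the singular points: 7/12.

The radius of convergence is 7/12.


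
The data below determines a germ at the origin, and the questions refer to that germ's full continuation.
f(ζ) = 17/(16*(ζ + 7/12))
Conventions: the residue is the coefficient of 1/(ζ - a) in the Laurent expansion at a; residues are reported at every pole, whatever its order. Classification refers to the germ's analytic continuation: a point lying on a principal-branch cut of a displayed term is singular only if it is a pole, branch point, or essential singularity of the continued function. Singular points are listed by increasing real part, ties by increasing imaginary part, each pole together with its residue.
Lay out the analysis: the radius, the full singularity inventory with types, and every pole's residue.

Radius of convergence at 0: 7/12.
At -7/12: a pole of order 1; residue 17/16.

Denominator factor (ζ + 7/12): pole of order 1 at -7/12, modulus 7/12.
The radius of convergence is the smallest modulus among the singular points: 7/12.
At the order-1 pole -7/12 set g(ζ) = (ζ - (-7/12))*f(ζ) = 17/16.
Simple pole: residue = g(a) at a = -7/12, which is 17/16.


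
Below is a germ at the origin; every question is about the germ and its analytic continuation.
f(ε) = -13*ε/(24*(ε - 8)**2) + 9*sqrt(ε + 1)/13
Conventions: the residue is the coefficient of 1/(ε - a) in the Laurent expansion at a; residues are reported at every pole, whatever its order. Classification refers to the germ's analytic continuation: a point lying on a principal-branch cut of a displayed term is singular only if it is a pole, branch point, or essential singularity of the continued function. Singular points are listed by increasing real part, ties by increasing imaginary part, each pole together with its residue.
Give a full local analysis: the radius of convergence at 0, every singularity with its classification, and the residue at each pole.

Denominator factor (ε - 8)^2: pole of order 2 at 8, modulus 8.
Branch term (9/13)*sqrt(1 - ε/(-1)): its argument vanishes at ε = -1, a square-root branch point, modulus 1.
The radius of convergence is the smallest modulus among the singular points: 1.
The branch term is analytic at 8 and contributes nothing to the residue; only the rational part matters.
At the order-2 pole 8 set g(ε) = (ε - (8))^2*(rational part) = -13*ε/24.
Order-2 pole: residue = g'(a); g'(8) = -13/24, so the residue is -13/24.
List the singular points by increasing real part (a conjugate pair: the negative imaginary part first).

Radius of convergence at 0: 1.
At -1: an algebraic (square-root) branch point.
At 8: a pole of order 2; residue -13/24.


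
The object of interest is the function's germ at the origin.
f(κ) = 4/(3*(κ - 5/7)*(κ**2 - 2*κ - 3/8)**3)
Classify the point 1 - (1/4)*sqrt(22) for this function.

The denominator factor κ**2 - 2*κ - 3/8 vanishes at 1 - (1/4)*sqrt(22) and appears to the power 3; the numerator there equals 4/3, nonzero, and no other factor vanishes.
Hence a pole whose order is the multiplicity, 3.

The point is a pole of order 3.


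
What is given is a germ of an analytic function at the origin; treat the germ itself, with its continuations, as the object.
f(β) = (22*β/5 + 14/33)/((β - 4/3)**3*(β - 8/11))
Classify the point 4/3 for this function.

The point is a pole of order 3.

The denominator factor β - 4/3 vanishes at 4/3 and appears to the power 3; the numerator there equals 346/55, nonzero, and no other factor vanishes.
Hence a pole whose order is the multiplicity, 3.


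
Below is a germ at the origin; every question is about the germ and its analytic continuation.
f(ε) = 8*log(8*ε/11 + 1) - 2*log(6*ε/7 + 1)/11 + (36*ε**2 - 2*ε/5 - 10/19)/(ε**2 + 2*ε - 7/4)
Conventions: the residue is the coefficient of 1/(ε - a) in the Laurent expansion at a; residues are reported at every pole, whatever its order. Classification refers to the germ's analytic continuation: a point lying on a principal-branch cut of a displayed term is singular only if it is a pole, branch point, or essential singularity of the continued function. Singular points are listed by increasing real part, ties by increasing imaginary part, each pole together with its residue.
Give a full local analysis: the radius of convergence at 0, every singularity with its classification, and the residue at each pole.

Radius of convergence at 0: -1 + (1/2)*sqrt(11).
At -1 - (1/2)*sqrt(11): a pole of order 1; residue -181/5 - (12813/1045)*sqrt(11).
At -11/8: a logarithmic branch point.
At -7/6: a logarithmic branch point.
At -1 + (1/2)*sqrt(11): a pole of order 1; residue -181/5 + (12813/1045)*sqrt(11).

Denominator factor (ε**2 + 2*ε - 7/4): discriminant 11, real irrational roots -1 + (1/2)*sqrt(11) and -1 - (1/2)*sqrt(11); poles of order 1, moduli -1 + (1/2)*sqrt(11) and 1 + (1/2)*sqrt(11).
Branch term (-2/11)*log(1 - ε/(-7/6)): its argument vanishes at ε = -7/6, a logarithmic branch point, modulus 7/6.
Branch term (8)*log(1 - ε/(-11/8)): its argument vanishes at ε = -11/8, a logarithmic branch point, modulus 11/8.
The radius of convergence is the smallest modulus among the singular points: -1 + (1/2)*sqrt(11).
The branch terms are analytic at -1 - (1/2)*sqrt(11) and contribute nothing to the residue; only the rational part matters.
The factor ε**2 + 2*ε - 7/4 splits as (ε - a)(ε - a') with a = -1 - (1/2)*sqrt(11), a' = -1 + (1/2)*sqrt(11). At the order-1 pole a set g(ε) = (ε - a)*(rational part) = [36*ε**2 - 2*ε/5 - 10/19] / (ε - a').
Simple pole: residue = g(a) at a = -1 - (1/2)*sqrt(11), which is -181/5 - (12813/1045)*sqrt(11).
The branch terms are analytic at -1 + (1/2)*sqrt(11) and contribute nothing to the residue; only the rational part matters.
The factor ε**2 + 2*ε - 7/4 splits as (ε - a)(ε - a') with a = -1 + (1/2)*sqrt(11), a' = -1 - (1/2)*sqrt(11). At the order-1 pole a set g(ε) = (ε - a)*(rational part) = [36*ε**2 - 2*ε/5 - 10/19] / (ε - a').
Simple pole: residue = g(a) at a = -1 + (1/2)*sqrt(11), which is -181/5 + (12813/1045)*sqrt(11).
List the singular points by increasing real part (a conjugate pair: the negative imaginary part first).


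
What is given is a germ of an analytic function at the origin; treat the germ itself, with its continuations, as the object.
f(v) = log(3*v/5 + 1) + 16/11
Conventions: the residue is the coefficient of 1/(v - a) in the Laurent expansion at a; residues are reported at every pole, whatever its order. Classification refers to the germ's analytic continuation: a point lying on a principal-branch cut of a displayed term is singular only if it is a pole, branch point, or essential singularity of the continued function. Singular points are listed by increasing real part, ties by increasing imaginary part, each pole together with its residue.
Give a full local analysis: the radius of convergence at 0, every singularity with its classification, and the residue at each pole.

Branch term (1)*log(1 - v/(-5/3)): its argument vanishes at v = -5/3, a logarithmic branch point, modulus 5/3.
The radius of convergence is the smallest modulus among the singular points: 5/3.

Radius of convergence at 0: 5/3.
At -5/3: a logarithmic branch point.


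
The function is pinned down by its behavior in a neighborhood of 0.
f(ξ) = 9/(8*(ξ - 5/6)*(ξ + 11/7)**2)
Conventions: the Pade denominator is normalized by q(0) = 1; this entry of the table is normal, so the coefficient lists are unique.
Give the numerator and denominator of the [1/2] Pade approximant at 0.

Taylor coefficients needed (expand at 0): a_0 = -1323/2420, a_1 = 1323/33275, a_2 = -4512753/7320500, a_3 = -35473599/201313750.
Write the denominator as Q(ξ) = 1 + q1*ξ + q2*ξ^2. Requiring Q*f - P = O(ξ^4) with deg P <= 1 kills the coefficients of ξ^2..ξ^3 in Q*f:
  ξ^2: a_2 + q1*a_1 + q2*a_0 = 0, i.e. -4512753/7320500 + (1323/33275)*q1 + (-1323/2420)*q2 = 0.
  ξ^3: a_3 + q1*a_2 + q2*a_1 = 0, i.e. -35473599/201313750 + (-4512753/7320500)*q1 + (1323/33275)*q2 = 0.
Solving this linear system: q1 = -1922/5335, q2 = -67711/58685.
The numerator is Q*f truncated at degree 1: P0 = a_0 = -1323/2420; P1 = a_1 + q1*a_0 = 27783/117370.

The Pade approximant has numerator coefficients [-1323/2420, 27783/117370]; denominator coefficients [1, -1922/5335, -67711/58685].


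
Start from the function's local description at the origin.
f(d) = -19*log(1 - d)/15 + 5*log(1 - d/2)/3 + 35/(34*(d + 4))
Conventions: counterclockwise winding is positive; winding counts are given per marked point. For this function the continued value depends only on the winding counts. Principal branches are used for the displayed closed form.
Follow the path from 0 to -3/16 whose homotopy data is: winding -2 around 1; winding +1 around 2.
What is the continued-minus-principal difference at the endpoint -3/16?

The rational part is single-valued and drops out of the difference; each branch term changes only by its own monodromy.
(5/3)*log(1 - d/(2)): each positive loop around 2 adds 2*pi*i to the log, so winding +1 contributes (5/3)*(1)*2*pi*i = (10/3)*pi*i.
(-19/15)*log(1 - d/(1)): each positive loop around 1 adds 2*pi*i to the log, so winding -2 contributes (-19/15)*(-2)*2*pi*i = (76/15)*pi*i.
Summing the contributions at d = -3/16 gives (42/5)*pi*i.

Continued minus principal equals (42/5)*pi*i.


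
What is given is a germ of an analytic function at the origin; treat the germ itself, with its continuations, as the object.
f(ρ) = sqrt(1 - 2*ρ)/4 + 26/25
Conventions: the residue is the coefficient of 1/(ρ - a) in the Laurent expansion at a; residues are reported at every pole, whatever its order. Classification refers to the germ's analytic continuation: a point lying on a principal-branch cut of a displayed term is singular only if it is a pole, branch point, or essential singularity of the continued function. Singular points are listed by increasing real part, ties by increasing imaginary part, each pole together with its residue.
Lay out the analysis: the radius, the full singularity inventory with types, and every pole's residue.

Radius of convergence at 0: 1/2.
At 1/2: an algebraic (square-root) branch point.

Branch term (1/4)*sqrt(1 - ρ/(1/2)): its argument vanishes at ρ = 1/2, a square-root branch point, modulus 1/2.
The radius of convergence is the smallest modulus among the singular points: 1/2.


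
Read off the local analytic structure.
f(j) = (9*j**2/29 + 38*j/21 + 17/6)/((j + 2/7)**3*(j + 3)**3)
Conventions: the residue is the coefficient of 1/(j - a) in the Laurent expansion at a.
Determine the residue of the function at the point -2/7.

The residue is 1484504/71806871.

At the order-3 pole -2/7 set g(j) = (j - (-2/7))^3*f(j) = (9*j**2/29 + 38*j/21 + 17/6)/(j + 3)**3.
Order-3 pole: residue = g''(a)/2; g''(-2/7) = 2969008/71806871, so the residue is 1484504/71806871.


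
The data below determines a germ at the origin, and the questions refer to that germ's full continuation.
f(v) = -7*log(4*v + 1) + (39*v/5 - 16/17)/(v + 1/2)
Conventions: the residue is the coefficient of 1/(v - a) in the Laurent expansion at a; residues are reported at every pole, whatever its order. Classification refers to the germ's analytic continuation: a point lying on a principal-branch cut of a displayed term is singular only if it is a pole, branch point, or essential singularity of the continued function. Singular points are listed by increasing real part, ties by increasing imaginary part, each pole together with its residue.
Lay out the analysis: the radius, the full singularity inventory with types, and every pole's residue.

Denominator factor (v + 1/2): pole of order 1 at -1/2, modulus 1/2.
Branch term (-7)*log(1 - v/(-1/4)): its argument vanishes at v = -1/4, a logarithmic branch point, modulus 1/4.
The radius of convergence is the smallest modulus among the singular points: 1/4.
The branch term is analytic at -1/2 and contributes nothing to the residue; only the rational part matters.
At the order-1 pole -1/2 set g(v) = (v - (-1/2))*(rational part) = 39*v/5 - 16/17.
Simple pole: residue = g(a) at a = -1/2, which is -823/170.
List the singular points by increasing real part (a conjugate pair: the negative imaginary part first).

Radius of convergence at 0: 1/4.
At -1/2: a pole of order 1; residue -823/170.
At -1/4: a logarithmic branch point.


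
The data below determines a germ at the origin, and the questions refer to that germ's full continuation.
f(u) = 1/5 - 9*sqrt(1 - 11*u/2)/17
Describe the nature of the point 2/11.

The point is an algebraic (square-root) branch point.

The term (-9/17)*sqrt(1 - u/(2/11)) has argument 1 - 2/11/(2/11) = 0 at 2/11: a square-root (algebraic, two-sheeted) branch point; the remaining terms are analytic or single-valued there.


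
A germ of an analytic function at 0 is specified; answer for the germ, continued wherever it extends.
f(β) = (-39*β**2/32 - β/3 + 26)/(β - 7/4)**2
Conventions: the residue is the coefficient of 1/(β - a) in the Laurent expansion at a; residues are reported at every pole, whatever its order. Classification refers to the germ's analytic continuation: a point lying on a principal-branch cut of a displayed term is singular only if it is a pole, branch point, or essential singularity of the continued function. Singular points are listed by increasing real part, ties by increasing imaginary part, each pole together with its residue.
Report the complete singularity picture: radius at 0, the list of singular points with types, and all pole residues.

Denominator factor (β - 7/4)^2: pole of order 2 at 7/4, modulus 7/4.
The radius of convergence is the smallest modulus among the singular points: 7/4.
At the order-2 pole 7/4 set g(β) = (β - (7/4))^2*f(β) = -39*β**2/32 - β/3 + 26.
Order-2 pole: residue = g'(a); g'(7/4) = -883/192, so the residue is -883/192.

Radius of convergence at 0: 7/4.
At 7/4: a pole of order 2; residue -883/192.


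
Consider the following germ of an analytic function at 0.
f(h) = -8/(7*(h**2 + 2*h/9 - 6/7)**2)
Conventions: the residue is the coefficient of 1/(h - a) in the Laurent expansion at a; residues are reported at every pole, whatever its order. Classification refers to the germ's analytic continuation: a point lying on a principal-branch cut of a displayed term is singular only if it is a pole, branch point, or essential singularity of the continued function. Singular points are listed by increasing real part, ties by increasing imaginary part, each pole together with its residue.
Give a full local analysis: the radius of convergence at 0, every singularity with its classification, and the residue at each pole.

Denominator factor (h**2 + 2*h/9 - 6/7)^2: discriminant 1972/567, real irrational roots -1/9 + (1/63)*sqrt(3451) and -1/9 - (1/63)*sqrt(3451); poles of order 2, moduli -1/9 + (1/63)*sqrt(3451) and 1/9 + (1/63)*sqrt(3451).
The radius of convergence is the smallest modulus among the singular points: -1/9 + (1/63)*sqrt(3451).
The factor h**2 + 2*h/9 - 6/7 splits as (h - a)(h - a') with a = -1/9 - (1/63)*sqrt(3451), a' = -1/9 + (1/63)*sqrt(3451). At the order-2 pole a set g(h) = (h - a)^2*f(h) = [-8/7] / (h - a')^2.
Order-2 pole: residue = g'(a); g'(-1/9 - (1/63)*sqrt(3451)) = -(1458/243049)*sqrt(3451), so the residue is -(1458/243049)*sqrt(3451).
The factor h**2 + 2*h/9 - 6/7 splits as (h - a)(h - a') with a = -1/9 + (1/63)*sqrt(3451), a' = -1/9 - (1/63)*sqrt(3451). At the order-2 pole a set g(h) = (h - a)^2*f(h) = [-8/7] / (h - a')^2.
Order-2 pole: residue = g'(a); g'(-1/9 + (1/63)*sqrt(3451)) = (1458/243049)*sqrt(3451), so the residue is (1458/243049)*sqrt(3451).
List the singular points by increasing real part (a conjugate pair: the negative imaginary part first).

Radius of convergence at 0: -1/9 + (1/63)*sqrt(3451).
At -1/9 - (1/63)*sqrt(3451): a pole of order 2; residue -(1458/243049)*sqrt(3451).
At -1/9 + (1/63)*sqrt(3451): a pole of order 2; residue (1458/243049)*sqrt(3451).


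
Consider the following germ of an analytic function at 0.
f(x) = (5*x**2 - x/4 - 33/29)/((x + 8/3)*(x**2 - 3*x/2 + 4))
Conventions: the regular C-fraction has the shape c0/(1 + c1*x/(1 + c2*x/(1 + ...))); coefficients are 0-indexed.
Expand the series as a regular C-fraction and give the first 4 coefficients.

Taylor coefficients (expand at 0): a_0 = -99/928, a_1 = -3/128, a_2 = 28533/59392, a_3 = 2985/237568.
c0 = a_0 = -99/928. Peel one level at a time: if S = 1 + c*x/S' with S'(0) = 1, then c is the x-coefficient of S and S' = c*x/(S - 1).
S_1 = c0/f = 1 + (-29/132)*x + (317227/69696)*x^2 + ...; c1 = -29/132.
S_2 = c1*x/(S_1 - 1) = 1 + (317227/15312)*x + (90574541/215296)*x^2 + ...; c2 = 317227/15312.
S_3 = c2*x/(S_2 - 1) = 1 + (-2988959853/147193328)*x + ...; c3 = -2988959853/147193328.

The regular C-fraction coefficients are [-99/928, -29/132, 317227/15312, -2988959853/147193328].


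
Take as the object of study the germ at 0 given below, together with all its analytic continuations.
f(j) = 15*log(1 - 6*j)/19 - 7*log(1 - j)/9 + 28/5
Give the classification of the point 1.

The term (-7/9)*log(1 - j/(1)) has argument 1 - 1/(1) = 0 at 1: a logarithmic (infinitely-sheeted) branch point; the remaining terms are analytic or single-valued there.

The point is a logarithmic branch point.


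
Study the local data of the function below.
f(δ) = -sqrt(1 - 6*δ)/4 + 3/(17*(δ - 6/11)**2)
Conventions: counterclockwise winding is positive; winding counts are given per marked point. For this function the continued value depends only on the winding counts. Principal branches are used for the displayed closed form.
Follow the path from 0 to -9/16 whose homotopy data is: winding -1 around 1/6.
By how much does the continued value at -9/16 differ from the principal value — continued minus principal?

Continued minus principal equals (1/8)*sqrt(70).

The rational part is single-valued and drops out of the difference; each branch term changes only by its own monodromy.
(-1/4)*sqrt(1 - δ/(1/6)): winding -1 is odd, the square root flips sign, contributing -2*(-1/4)*sqrt(1 - (-9/16)/(1/6)) = -2*(-1/4)*sqrt(35/8) = (1/8)*sqrt(70).
Summing the contributions at δ = -9/16 gives (1/8)*sqrt(70).


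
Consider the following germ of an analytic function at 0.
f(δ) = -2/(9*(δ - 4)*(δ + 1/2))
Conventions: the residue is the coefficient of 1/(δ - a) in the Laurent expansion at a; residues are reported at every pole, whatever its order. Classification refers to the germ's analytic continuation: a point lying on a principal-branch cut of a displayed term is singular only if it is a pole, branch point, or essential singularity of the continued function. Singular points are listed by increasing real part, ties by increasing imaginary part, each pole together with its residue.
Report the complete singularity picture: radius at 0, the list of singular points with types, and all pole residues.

Radius of convergence at 0: 1/2.
At -1/2: a pole of order 1; residue 4/81.
At 4: a pole of order 1; residue -4/81.

Denominator factor (δ + 1/2): pole of order 1 at -1/2, modulus 1/2.
Denominator factor (δ - 4): pole of order 1 at 4, modulus 4.
The radius of convergence is the smallest modulus among the singular points: 1/2.
At the order-1 pole -1/2 set g(δ) = (δ - (-1/2))*f(δ) = -2/(9*(δ - 4)).
Simple pole: residue = g(a) at a = -1/2, which is 4/81.
At the order-1 pole 4 set g(δ) = (δ - (4))*f(δ) = -2/(9*(δ + 1/2)).
Simple pole: residue = g(a) at a = 4, which is -4/81.
List the singular points by increasing real part (a conjugate pair: the negative imaginary part first).


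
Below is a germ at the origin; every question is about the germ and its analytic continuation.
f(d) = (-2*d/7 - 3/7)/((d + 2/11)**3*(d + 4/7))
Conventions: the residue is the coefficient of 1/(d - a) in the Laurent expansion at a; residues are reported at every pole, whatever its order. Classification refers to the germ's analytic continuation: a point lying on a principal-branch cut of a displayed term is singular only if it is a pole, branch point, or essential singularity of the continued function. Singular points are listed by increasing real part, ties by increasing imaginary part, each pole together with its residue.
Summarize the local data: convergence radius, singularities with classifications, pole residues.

Denominator factor (d + 4/7): pole of order 1 at -4/7, modulus 4/7.
Denominator factor (d + 2/11)^3: pole of order 3 at -2/11, modulus 2/11.
The radius of convergence is the smallest modulus among the singular points: 2/11.
At the order-1 pole -4/7 set g(d) = (d - (-4/7))*f(d) = (-2*d/7 - 3/7)/(d + 2/11)**3.
Simple pole: residue = g(a) at a = -4/7, which is 121121/27000.
At the order-3 pole -2/11 set g(d) = (d - (-2/11))^3*f(d) = (-2*d/7 - 3/7)/(d + 4/7).
Order-3 pole: residue = g''(a)/2; g''(-2/11) = -121121/13500, so the residue is -121121/27000.
List the singular points by increasing real part (a conjugate pair: the negative imaginary part first).

Radius of convergence at 0: 2/11.
At -4/7: a pole of order 1; residue 121121/27000.
At -2/11: a pole of order 3; residue -121121/27000.


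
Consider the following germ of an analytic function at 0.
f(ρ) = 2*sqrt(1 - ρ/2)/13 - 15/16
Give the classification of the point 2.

The term (2/13)*sqrt(1 - ρ/(2)) has argument 1 - 2/(2) = 0 at 2: a square-root (algebraic, two-sheeted) branch point; the remaining terms are analytic or single-valued there.

The point is an algebraic (square-root) branch point.


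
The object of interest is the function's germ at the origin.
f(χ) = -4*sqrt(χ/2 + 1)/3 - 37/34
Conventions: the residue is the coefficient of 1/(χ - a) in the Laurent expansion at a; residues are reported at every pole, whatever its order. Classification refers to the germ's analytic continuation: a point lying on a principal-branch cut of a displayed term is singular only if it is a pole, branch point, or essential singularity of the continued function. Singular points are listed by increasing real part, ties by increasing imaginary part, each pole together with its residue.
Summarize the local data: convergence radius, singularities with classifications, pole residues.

Radius of convergence at 0: 2.
At -2: an algebraic (square-root) branch point.

Branch term (-4/3)*sqrt(1 - χ/(-2)): its argument vanishes at χ = -2, a square-root branch point, modulus 2.
The radius of convergence is the smallest modulus among the singular points: 2.


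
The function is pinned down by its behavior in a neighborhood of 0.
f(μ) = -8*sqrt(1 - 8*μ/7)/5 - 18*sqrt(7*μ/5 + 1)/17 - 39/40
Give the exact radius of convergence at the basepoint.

Branch term (-18/17)*sqrt(1 - μ/(-5/7)): its argument vanishes at μ = -5/7, a square-root branch point, modulus 5/7.
Branch term (-8/5)*sqrt(1 - μ/(7/8)): its argument vanishes at μ = 7/8, a square-root branch point, modulus 7/8.
The radius of convergence is the smallest modulus among the singular points: 5/7.

The radius of convergence is 5/7.


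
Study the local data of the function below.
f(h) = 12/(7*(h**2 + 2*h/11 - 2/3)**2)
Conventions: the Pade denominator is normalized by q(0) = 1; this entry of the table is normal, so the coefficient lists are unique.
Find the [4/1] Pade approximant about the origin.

Taylor coefficients needed (expand at 0): a_0 = 27/7, a_1 = 162/77, a_2 = 10530/847, a_3 = 91125/9317, a_4 = 1833435/58564, a_5 = 4957929/161051.
Write the denominator as Q(h) = 1 + q1*h. Requiring Q*f - P = O(h^6) with deg P <= 4 kills the coefficients of h^5..h^5 in Q*f:
  h^5: a_5 + q1*a_4 = 0, i.e. 4957929/161051 + (1833435/58564)*q1 = 0.
Solving this linear system: q1 = -27204/27665.
The numerator is Q*f truncated at degree 4: P0 = a_0 = 27/7; P1 = a_1 + q1*a_0 = -327078/193655; P2 = a_2 + q1*a_1 = 22075902/2130205; P3 = a_3 + q1*a_2 = -11455749/4686451; P4 = a_4 + q1*a_3 = 4472353035/206203844.

The Pade approximant has numerator coefficients [27/7, -327078/193655, 22075902/2130205, -11455749/4686451, 4472353035/206203844]; denominator coefficients [1, -27204/27665].


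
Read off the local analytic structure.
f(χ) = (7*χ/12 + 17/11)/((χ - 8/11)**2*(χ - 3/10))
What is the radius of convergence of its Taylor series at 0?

The radius of convergence is 3/10.

Denominator factor (χ - 8/11)^2: pole of order 2 at 8/11, modulus 8/11.
Denominator factor (χ - 3/10): pole of order 1 at 3/10, modulus 3/10.
The radius of convergence is the smallest modulus among the singular points: 3/10.


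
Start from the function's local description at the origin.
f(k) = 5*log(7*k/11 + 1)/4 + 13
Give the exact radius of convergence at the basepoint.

The radius of convergence is 11/7.

Branch term (5/4)*log(1 - k/(-11/7)): its argument vanishes at k = -11/7, a logarithmic branch point, modulus 11/7.
The radius of convergence is the smallest modulus among the singular points: 11/7.


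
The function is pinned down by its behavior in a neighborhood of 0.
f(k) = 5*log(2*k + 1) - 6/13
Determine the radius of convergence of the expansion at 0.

The radius of convergence is 1/2.

Branch term (5)*log(1 - k/(-1/2)): its argument vanishes at k = -1/2, a logarithmic branch point, modulus 1/2.
The radius of convergence is the smallest modulus among the singular points: 1/2.


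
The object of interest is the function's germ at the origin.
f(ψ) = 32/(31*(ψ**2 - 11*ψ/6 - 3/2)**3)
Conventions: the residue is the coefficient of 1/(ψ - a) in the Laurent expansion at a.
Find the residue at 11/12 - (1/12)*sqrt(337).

The factor ψ**2 - 11*ψ/6 - 3/2 splits as (ψ - a)(ψ - a') with a = 11/12 - (1/12)*sqrt(337), a' = 11/12 + (1/12)*sqrt(337). At the order-3 pole a set g(ψ) = (ψ - a)^3*f(ψ) = [32/31] / (ψ - a')^3.
Order-3 pole: residue = g''(a)/2; g''(11/12 - (1/12)*sqrt(337)) = -(2985984/1186455343)*sqrt(337), so the residue is -(1492992/1186455343)*sqrt(337).

The residue is -(1492992/1186455343)*sqrt(337).


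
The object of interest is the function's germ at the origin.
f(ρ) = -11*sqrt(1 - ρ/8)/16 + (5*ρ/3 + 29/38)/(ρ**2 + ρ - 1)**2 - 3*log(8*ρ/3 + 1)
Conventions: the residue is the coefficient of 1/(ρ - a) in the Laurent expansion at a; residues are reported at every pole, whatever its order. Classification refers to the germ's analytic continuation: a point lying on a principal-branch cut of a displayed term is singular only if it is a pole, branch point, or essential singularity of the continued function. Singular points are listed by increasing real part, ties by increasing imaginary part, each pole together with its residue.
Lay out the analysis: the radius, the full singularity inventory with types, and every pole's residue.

Denominator factor (ρ**2 + ρ - 1)^2: discriminant 5, real irrational roots -1/2 + (1/2)*sqrt(5) and -1/2 - (1/2)*sqrt(5); poles of order 2, moduli -1/2 + (1/2)*sqrt(5) and 1/2 + (1/2)*sqrt(5).
Branch term (-3)*log(1 - ρ/(-3/8)): its argument vanishes at ρ = -3/8, a logarithmic branch point, modulus 3/8.
Branch term (-11/16)*sqrt(1 - ρ/(8)): its argument vanishes at ρ = 8, a square-root branch point, modulus 8.
The radius of convergence is the smallest modulus among the singular points: 3/8.
The branch terms are analytic at -1/2 - (1/2)*sqrt(5) and contribute nothing to the residue; only the rational part matters.
The factor ρ**2 + ρ - 1 splits as (ρ - a)(ρ - a') with a = -1/2 - (1/2)*sqrt(5), a' = -1/2 + (1/2)*sqrt(5). At the order-2 pole a set g(ρ) = (ρ - a)^2*(rational part) = [5*ρ/3 + 29/38] / (ρ - a')^2.
Order-2 pole: residue = g'(a); g'(-1/2 - (1/2)*sqrt(5)) = -(8/1425)*sqrt(5), so the residue is -(8/1425)*sqrt(5).
The branch terms are analytic at -1/2 + (1/2)*sqrt(5) and contribute nothing to the residue; only the rational part matters.
The factor ρ**2 + ρ - 1 splits as (ρ - a)(ρ - a') with a = -1/2 + (1/2)*sqrt(5), a' = -1/2 - (1/2)*sqrt(5). At the order-2 pole a set g(ρ) = (ρ - a)^2*(rational part) = [5*ρ/3 + 29/38] / (ρ - a')^2.
Order-2 pole: residue = g'(a); g'(-1/2 + (1/2)*sqrt(5)) = (8/1425)*sqrt(5), so the residue is (8/1425)*sqrt(5).
List the singular points by increasing real part (a conjugate pair: the negative imaginary part first).

Radius of convergence at 0: 3/8.
At -1/2 - (1/2)*sqrt(5): a pole of order 2; residue -(8/1425)*sqrt(5).
At -3/8: a logarithmic branch point.
At -1/2 + (1/2)*sqrt(5): a pole of order 2; residue (8/1425)*sqrt(5).
At 8: an algebraic (square-root) branch point.


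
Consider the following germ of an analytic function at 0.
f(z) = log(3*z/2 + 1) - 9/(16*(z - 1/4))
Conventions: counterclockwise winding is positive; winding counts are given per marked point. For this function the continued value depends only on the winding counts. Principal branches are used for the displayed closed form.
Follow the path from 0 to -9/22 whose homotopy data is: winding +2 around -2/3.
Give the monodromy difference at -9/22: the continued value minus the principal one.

The rational part is single-valued and drops out of the difference; each branch term changes only by its own monodromy.
(1)*log(1 - z/(-2/3)): each positive loop around -2/3 adds 2*pi*i to the log, so winding +2 contributes (1)*(2)*2*pi*i = (4)*pi*i.
Summing the contributions at z = -9/22 gives (4)*pi*i.

Continued minus principal equals (4)*pi*i.


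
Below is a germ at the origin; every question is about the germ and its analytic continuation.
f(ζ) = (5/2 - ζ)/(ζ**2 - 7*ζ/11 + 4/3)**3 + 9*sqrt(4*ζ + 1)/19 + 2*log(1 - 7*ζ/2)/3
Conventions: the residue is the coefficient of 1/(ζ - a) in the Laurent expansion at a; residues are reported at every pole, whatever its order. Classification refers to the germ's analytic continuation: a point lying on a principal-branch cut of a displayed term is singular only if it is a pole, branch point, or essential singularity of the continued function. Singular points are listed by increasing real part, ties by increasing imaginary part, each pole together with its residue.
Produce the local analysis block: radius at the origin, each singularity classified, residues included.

Denominator factor (ζ**2 - 7*ζ/11 + 4/3)^3: discriminant -1789/363, complex-conjugate roots (7/22) + ((1/66)*sqrt(5367))*i and (7/22) - ((1/66)*sqrt(5367))*i; poles of order 3, moduli (2/3)*sqrt(3) and (2/3)*sqrt(3).
Branch term (2/3)*log(1 - ζ/(2/7)): its argument vanishes at ζ = 2/7, a logarithmic branch point, modulus 2/7.
Branch term (9/19)*sqrt(1 - ζ/(-1/4)): its argument vanishes at ζ = -1/4, a square-root branch point, modulus 1/4.
The radius of convergence is the smallest modulus among the singular points: 1/4.
The branch terms are analytic at (7/22) - ((1/66)*sqrt(5367))*i and contribute nothing to the residue; only the rational part matters.
The factor ζ**2 - 7*ζ/11 + 4/3 splits as (ζ - a)(ζ - a') with a = (7/22) - ((1/66)*sqrt(5367))*i, a' = (7/22) + ((1/66)*sqrt(5367))*i. At the order-3 pole a set g(ζ) = (ζ - a)^3*(rational part) = [5/2 - ζ] / (ζ - a')^3.
Order-3 pole: residue = g''(a)/2; g''((7/22) - ((1/66)*sqrt(5367))*i) = ((37949472/5725732069)*sqrt(5367))*i, so the residue is ((18974736/5725732069)*sqrt(5367))*i.
The branch terms are analytic at (7/22) + ((1/66)*sqrt(5367))*i and contribute nothing to the residue; only the rational part matters.
The factor ζ**2 - 7*ζ/11 + 4/3 splits as (ζ - a)(ζ - a') with a = (7/22) + ((1/66)*sqrt(5367))*i, a' = (7/22) - ((1/66)*sqrt(5367))*i. At the order-3 pole a set g(ζ) = (ζ - a)^3*(rational part) = [5/2 - ζ] / (ζ - a')^3.
Order-3 pole: residue = g''(a)/2; g''((7/22) + ((1/66)*sqrt(5367))*i) = -((37949472/5725732069)*sqrt(5367))*i, so the residue is -((18974736/5725732069)*sqrt(5367))*i.
List the singular points by increasing real part (a conjugate pair: the negative imaginary part first).

Radius of convergence at 0: 1/4.
At -1/4: an algebraic (square-root) branch point.
At 2/7: a logarithmic branch point.
At (7/22) - ((1/66)*sqrt(5367))*i: a pole of order 3; residue ((18974736/5725732069)*sqrt(5367))*i.
At (7/22) + ((1/66)*sqrt(5367))*i: a pole of order 3; residue -((18974736/5725732069)*sqrt(5367))*i.


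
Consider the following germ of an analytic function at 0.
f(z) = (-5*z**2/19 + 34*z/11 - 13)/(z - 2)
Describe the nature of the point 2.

The point is a pole of order 1.

The denominator factor z - 2 vanishes at 2 and appears to the power 1; the numerator there equals -1645/209, nonzero, and no other factor vanishes.
Hence a pole whose order is the multiplicity, 1.


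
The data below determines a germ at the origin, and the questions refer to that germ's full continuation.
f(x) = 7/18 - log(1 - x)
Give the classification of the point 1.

The point is a logarithmic branch point.

The term (-1)*log(1 - x/(1)) has argument 1 - 1/(1) = 0 at 1: a logarithmic (infinitely-sheeted) branch point; the remaining terms are analytic or single-valued there.


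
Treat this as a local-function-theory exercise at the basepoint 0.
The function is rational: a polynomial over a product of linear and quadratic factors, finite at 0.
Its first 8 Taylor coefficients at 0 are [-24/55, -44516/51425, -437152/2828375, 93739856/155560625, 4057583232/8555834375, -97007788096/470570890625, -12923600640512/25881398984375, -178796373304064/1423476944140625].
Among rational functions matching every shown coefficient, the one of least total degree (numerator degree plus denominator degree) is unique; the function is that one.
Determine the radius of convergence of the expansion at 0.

No rational of total degree below 3 reproduces all 8 coefficients; solving the [1/2] Pade equations on them gives f(d) = (-13*d/17 - 6/11)/(d**2 - 8*d/11 + 5/4), whose expansion matches every shown term.
Denominator factor (d**2 - 8*d/11 + 5/4): discriminant -541/121, complex-conjugate roots (4/11) + ((1/22)*sqrt(541))*i and (4/11) - ((1/22)*sqrt(541))*i; poles of order 1, moduli (1/2)*sqrt(5) and (1/2)*sqrt(5).
The radius of convergence is the smallest modulus among the singular points: (1/2)*sqrt(5).

The radius of convergence is (1/2)*sqrt(5).


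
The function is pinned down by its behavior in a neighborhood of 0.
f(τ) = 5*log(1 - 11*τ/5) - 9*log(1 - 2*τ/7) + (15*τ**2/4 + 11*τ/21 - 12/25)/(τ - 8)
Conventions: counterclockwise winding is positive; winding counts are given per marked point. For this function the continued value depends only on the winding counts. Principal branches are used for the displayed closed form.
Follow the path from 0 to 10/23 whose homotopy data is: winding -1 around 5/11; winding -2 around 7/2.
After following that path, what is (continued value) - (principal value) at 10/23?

Continued minus principal equals (26)*pi*i.

The rational part is single-valued and drops out of the difference; each branch term changes only by its own monodromy.
(5)*log(1 - τ/(5/11)): each positive loop around 5/11 adds 2*pi*i to the log, so winding -1 contributes (5)*(-1)*2*pi*i = -(10)*pi*i.
(-9)*log(1 - τ/(7/2)): each positive loop around 7/2 adds 2*pi*i to the log, so winding -2 contributes (-9)*(-2)*2*pi*i = (36)*pi*i.
Summing the contributions at τ = 10/23 gives (26)*pi*i.


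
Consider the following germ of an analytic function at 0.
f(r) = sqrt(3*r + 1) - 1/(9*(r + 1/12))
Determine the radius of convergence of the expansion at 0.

The radius of convergence is 1/12.

Denominator factor (r + 1/12): pole of order 1 at -1/12, modulus 1/12.
Branch term (1)*sqrt(1 - r/(-1/3)): its argument vanishes at r = -1/3, a square-root branch point, modulus 1/3.
The radius of convergence is the smallest modulus among the singular points: 1/12.


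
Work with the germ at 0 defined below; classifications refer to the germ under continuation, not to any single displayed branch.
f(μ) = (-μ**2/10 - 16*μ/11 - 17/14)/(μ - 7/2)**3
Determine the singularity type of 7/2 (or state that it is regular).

The point is a pole of order 3.

The denominator factor μ - 7/2 vanishes at 7/2 and appears to the power 3; the numerator there equals -23193/3080, nonzero, and no other factor vanishes.
Hence a pole whose order is the multiplicity, 3.


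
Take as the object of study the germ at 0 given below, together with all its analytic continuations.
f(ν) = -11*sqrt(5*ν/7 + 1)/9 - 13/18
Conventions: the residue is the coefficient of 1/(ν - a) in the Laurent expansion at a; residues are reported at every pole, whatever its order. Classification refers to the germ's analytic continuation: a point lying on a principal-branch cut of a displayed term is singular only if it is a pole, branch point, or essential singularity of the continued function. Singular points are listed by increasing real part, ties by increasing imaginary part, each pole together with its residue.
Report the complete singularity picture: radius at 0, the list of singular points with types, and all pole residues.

Radius of convergence at 0: 7/5.
At -7/5: an algebraic (square-root) branch point.

Branch term (-11/9)*sqrt(1 - ν/(-7/5)): its argument vanishes at ν = -7/5, a square-root branch point, modulus 7/5.
The radius of convergence is the smallest modulus among the singular points: 7/5.


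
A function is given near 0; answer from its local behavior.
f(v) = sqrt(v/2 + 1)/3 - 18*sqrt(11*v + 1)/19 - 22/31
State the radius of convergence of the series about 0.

The radius of convergence is 1/11.

Branch term (1/3)*sqrt(1 - v/(-2)): its argument vanishes at v = -2, a square-root branch point, modulus 2.
Branch term (-18/19)*sqrt(1 - v/(-1/11)): its argument vanishes at v = -1/11, a square-root branch point, modulus 1/11.
The radius of convergence is the smallest modulus among the singular points: 1/11.


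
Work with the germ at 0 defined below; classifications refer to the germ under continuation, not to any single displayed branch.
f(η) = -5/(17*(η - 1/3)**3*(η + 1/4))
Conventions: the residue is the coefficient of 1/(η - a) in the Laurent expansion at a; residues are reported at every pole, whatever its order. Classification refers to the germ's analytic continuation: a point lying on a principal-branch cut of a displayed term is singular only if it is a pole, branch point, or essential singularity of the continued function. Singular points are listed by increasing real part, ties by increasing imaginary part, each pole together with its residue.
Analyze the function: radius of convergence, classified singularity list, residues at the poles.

Denominator factor (η - 1/3)^3: pole of order 3 at 1/3, modulus 1/3.
Denominator factor (η + 1/4): pole of order 1 at -1/4, modulus 1/4.
The radius of convergence is the smallest modulus among the singular points: 1/4.
At the order-1 pole -1/4 set g(η) = (η - (-1/4))*f(η) = -5/(17*(η - 1/3)**3).
Simple pole: residue = g(a) at a = -1/4, which is 8640/5831.
At the order-3 pole 1/3 set g(η) = (η - (1/3))^3*f(η) = -5/(17*(η + 1/4)).
Order-3 pole: residue = g''(a)/2; g''(1/3) = -17280/5831, so the residue is -8640/5831.
List the singular points by increasing real part (a conjugate pair: the negative imaginary part first).

Radius of convergence at 0: 1/4.
At -1/4: a pole of order 1; residue 8640/5831.
At 1/3: a pole of order 3; residue -8640/5831.
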